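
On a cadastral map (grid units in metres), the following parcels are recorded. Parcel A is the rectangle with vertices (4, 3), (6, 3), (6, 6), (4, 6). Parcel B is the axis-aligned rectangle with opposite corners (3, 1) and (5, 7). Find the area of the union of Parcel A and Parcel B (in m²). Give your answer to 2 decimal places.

By inclusion–exclusion:
Individual areas: |Parcel A| = 6, |Parcel B| = 12.
|Parcel A∩Parcel B|: x∈[4,5], y∈[3,6] → 1·3 = 3.
|Parcel A ∪ Parcel B| = 18 − 3 = 15.00.

15.00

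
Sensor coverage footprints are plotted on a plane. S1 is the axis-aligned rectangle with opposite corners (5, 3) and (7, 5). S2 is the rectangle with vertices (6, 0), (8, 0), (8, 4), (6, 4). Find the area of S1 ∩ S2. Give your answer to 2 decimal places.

1.00

|S1∩S2|: x∈[6,7], y∈[3,4] → 1·1 = 1.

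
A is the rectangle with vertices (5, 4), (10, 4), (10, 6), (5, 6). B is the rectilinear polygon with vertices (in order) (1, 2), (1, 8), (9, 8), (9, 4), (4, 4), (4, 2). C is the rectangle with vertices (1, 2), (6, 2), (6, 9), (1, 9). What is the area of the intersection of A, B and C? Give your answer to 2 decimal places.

The intersection is the polygon with vertices (6,6), (6,4), (5,4), (5,6).
By the shoelace formula its area is 2.00.

2.00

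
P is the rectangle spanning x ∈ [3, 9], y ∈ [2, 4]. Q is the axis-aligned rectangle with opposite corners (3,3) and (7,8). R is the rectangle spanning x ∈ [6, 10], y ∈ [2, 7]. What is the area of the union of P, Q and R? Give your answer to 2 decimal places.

39.00

By inclusion–exclusion:
Individual areas: |P| = 12, |Q| = 20, |R| = 20.
|P∩Q|: x∈[3,7], y∈[3,4] → 4·1 = 4.
|P∩R|: x∈[6,9], y∈[2,4] → 3·2 = 6.
|Q∩R|: x∈[6,7], y∈[3,7] → 1·4 = 4.
|P∩Q∩R| = 1.
|P ∪ Q ∪ R| = 52 − 14 + 1 = 39.00.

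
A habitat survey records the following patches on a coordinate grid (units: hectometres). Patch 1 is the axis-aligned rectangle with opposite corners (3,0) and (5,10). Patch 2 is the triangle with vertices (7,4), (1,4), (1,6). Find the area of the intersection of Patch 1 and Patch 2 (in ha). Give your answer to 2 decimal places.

2.00

The intersection is the polygon with vertices (5,4), (3,4), (3,5.333), (5,4.667).
By the shoelace formula its area is 2.00.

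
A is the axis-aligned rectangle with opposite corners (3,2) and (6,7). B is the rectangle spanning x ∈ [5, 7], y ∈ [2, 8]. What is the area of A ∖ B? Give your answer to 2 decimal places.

|A∩B|: x∈[5,6], y∈[2,7] → 1·5 = 5.
|A| = 15.
|A ∖ B| = |A| − |A∩B| = 15 − 5 = 10.00.

10.00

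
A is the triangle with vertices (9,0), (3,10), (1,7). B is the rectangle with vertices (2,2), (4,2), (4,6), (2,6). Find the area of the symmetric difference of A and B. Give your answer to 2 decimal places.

23.98

|A| = 19, |B| = 8, |A∩B| = 1.5089.
|A △ B| = |A| + |B| − 2·|A∩B| = 19 + 8 − 3.0179 = 23.98.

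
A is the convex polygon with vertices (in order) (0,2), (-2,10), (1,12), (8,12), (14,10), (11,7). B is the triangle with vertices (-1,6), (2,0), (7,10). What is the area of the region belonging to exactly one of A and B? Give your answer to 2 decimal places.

|A| = 96, |B| = 30, |A∩B| = 25.5381.
|A △ B| = |A| + |B| − 2·|A∩B| = 96 + 30 − 51.0763 = 74.92.

74.92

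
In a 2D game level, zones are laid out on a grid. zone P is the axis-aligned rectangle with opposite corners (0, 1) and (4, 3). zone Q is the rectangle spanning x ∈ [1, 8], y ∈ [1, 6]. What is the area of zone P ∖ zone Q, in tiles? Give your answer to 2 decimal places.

2.00

|zone P∩zone Q|: x∈[1,4], y∈[1,3] → 3·2 = 6.
|zone P| = 8.
|zone P ∖ zone Q| = |zone P| − |zone P∩zone Q| = 8 − 6 = 2.00.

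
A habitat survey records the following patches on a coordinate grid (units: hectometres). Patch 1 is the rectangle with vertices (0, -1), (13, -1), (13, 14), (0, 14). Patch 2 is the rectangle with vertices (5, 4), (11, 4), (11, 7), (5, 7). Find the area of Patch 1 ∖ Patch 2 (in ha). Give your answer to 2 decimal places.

|Patch 1∩Patch 2|: x∈[5,11], y∈[4,7] → 6·3 = 18.
|Patch 1| = 195.
|Patch 1 ∖ Patch 2| = |Patch 1| − |Patch 1∩Patch 2| = 195 − 18 = 177.00.

177.00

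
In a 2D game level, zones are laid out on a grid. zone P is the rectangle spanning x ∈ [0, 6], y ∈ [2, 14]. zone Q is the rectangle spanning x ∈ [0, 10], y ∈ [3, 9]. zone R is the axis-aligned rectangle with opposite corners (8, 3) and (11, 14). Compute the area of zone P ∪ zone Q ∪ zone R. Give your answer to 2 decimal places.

117.00

By inclusion–exclusion:
Individual areas: |zone P| = 72, |zone Q| = 60, |zone R| = 33.
|zone P∩zone Q|: x∈[0,6], y∈[3,9] → 6·6 = 36.
|zone P∩zone R| = 0 (no overlap).
|zone Q∩zone R|: x∈[8,10], y∈[3,9] → 2·6 = 12.
|zone P∩zone Q∩zone R| = 0.
|zone P ∪ zone Q ∪ zone R| = 165 − 48 + 0 = 117.00.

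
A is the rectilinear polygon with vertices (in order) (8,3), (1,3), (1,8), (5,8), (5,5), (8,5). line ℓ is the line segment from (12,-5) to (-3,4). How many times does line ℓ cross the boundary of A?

The segment lies entirely outside A and never meets its boundary.

0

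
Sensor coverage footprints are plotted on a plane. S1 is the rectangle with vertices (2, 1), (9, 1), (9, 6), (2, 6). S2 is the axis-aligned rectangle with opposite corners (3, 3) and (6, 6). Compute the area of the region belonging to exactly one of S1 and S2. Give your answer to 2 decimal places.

|S1∩S2|: x∈[3,6], y∈[3,6] → 3·3 = 9.
|S1 △ S2| = |S1| + |S2| − 2·|S1∩S2| = 35 + 9 − 18 = 26.00.

26.00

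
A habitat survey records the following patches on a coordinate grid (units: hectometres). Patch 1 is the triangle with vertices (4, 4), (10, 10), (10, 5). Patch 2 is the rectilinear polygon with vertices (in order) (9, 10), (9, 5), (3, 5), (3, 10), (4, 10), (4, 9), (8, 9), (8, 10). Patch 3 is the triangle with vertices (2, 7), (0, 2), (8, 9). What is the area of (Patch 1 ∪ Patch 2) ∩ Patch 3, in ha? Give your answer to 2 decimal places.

6.69

The region (Patch 1 ∪ Patch 2) ∩ Patch 3 is the polygon with vertices (3,5), (3,7.333), (8,9), (3.429,5).
By the shoelace formula its area is 6.69.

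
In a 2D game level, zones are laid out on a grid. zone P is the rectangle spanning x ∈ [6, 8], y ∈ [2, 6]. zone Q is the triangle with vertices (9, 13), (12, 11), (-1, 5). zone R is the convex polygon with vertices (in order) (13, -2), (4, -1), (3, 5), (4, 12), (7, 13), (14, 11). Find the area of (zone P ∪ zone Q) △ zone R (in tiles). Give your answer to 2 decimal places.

114.70

|zone P ∪ zone Q| = 30.
|(zone P ∪ zone Q) ∩ zone R| = 26.1482.
|(zone P ∪ zone Q) △ zone R| = 30 + 137 − 52.2964 = 114.70.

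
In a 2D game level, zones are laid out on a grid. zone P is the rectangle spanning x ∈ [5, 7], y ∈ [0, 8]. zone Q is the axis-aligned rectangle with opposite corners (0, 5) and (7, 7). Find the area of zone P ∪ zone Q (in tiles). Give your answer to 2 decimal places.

By inclusion–exclusion:
Individual areas: |zone P| = 16, |zone Q| = 14.
|zone P∩zone Q|: x∈[5,7], y∈[5,7] → 2·2 = 4.
|zone P ∪ zone Q| = 30 − 4 = 26.00.

26.00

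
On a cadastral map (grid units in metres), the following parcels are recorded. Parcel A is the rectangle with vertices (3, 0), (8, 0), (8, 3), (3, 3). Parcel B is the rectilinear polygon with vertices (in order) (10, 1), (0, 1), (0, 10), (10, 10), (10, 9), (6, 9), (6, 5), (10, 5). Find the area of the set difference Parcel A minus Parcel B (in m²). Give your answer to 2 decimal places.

5.00

|Parcel A| = 15, |Parcel A∩Parcel B| = 10.
|Parcel A ∖ Parcel B| = |Parcel A| − |Parcel A∩Parcel B| = 15 − 10 = 5.00.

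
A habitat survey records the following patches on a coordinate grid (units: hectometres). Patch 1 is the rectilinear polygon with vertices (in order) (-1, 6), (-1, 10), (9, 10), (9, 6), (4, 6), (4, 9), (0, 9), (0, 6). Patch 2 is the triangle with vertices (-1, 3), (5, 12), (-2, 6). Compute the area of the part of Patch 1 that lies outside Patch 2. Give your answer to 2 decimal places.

25.46

|Patch 1| = 28, |Patch 1∩Patch 2| = 2.5357.
|Patch 1 ∖ Patch 2| = |Patch 1| − |Patch 1∩Patch 2| = 28 − 2.5357 = 25.46.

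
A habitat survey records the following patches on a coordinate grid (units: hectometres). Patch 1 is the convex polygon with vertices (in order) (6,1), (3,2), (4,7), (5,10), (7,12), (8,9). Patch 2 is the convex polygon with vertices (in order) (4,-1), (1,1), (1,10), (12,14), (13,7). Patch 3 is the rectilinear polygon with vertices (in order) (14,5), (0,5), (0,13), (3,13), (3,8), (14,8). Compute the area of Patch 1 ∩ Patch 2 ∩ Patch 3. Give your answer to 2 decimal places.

The intersection is the polygon with vertices (4,7), (4.333,8), (7.75,8), (7,5), (3.6,5).
By the shoelace formula its area is 10.36.

10.36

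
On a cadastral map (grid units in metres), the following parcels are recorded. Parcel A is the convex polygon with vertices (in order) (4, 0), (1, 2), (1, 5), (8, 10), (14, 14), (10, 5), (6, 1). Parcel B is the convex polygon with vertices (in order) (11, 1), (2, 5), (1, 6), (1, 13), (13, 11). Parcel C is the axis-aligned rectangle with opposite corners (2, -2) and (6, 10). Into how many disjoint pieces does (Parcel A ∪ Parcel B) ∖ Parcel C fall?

1

(Parcel A ∪ Parcel B) ∖ Parcel C is a single connected region.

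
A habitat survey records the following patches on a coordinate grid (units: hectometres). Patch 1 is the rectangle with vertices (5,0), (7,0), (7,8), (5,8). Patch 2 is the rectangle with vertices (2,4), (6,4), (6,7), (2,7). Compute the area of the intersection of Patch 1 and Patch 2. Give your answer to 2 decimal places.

3.00

|Patch 1∩Patch 2|: x∈[5,6], y∈[4,7] → 1·3 = 3.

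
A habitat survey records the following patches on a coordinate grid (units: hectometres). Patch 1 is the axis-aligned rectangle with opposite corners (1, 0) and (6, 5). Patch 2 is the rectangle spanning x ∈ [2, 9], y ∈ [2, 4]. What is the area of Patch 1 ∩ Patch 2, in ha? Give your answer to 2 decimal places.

8.00

|Patch 1∩Patch 2|: x∈[2,6], y∈[2,4] → 4·2 = 8.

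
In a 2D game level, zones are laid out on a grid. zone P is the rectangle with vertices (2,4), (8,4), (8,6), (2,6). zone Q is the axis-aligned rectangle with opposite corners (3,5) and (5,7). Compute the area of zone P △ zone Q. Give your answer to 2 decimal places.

12.00

|zone P∩zone Q|: x∈[3,5], y∈[5,6] → 2·1 = 2.
|zone P △ zone Q| = |zone P| + |zone Q| − 2·|zone P∩zone Q| = 12 + 4 − 4 = 12.00.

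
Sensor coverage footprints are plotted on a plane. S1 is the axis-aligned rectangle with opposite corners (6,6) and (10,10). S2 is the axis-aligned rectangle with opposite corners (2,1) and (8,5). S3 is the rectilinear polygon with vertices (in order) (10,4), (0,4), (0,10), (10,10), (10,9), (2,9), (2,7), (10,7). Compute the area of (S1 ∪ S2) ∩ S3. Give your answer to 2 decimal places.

|S1 ∪ S2| = 40.
|(S1 ∪ S2) ∩ S3| = 14.00.

14.00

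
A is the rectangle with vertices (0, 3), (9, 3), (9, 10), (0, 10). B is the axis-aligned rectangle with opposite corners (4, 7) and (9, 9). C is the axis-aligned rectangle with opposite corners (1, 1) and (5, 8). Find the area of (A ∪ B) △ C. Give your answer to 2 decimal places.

51.00

|A ∪ B| = 63.
|(A ∪ B) ∩ C| = 20.
|(A ∪ B) △ C| = 63 + 28 − 40 = 51.00.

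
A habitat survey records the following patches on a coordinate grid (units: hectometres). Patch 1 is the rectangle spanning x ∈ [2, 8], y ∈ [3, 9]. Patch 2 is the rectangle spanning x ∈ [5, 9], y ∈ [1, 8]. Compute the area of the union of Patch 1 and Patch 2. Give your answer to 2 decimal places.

49.00

By inclusion–exclusion:
Individual areas: |Patch 1| = 36, |Patch 2| = 28.
|Patch 1∩Patch 2|: x∈[5,8], y∈[3,8] → 3·5 = 15.
|Patch 1 ∪ Patch 2| = 64 − 15 = 49.00.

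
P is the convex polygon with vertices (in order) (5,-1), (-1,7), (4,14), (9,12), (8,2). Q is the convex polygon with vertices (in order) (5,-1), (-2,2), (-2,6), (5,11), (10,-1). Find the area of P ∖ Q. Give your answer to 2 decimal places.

35.01

|P| = 91, |P∩Q| = 55.9934.
|P ∖ Q| = |P| − |P∩Q| = 91 − 55.9934 = 35.01.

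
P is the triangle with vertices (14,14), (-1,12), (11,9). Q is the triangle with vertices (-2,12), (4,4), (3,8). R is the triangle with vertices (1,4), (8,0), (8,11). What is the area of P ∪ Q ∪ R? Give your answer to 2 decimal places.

By inclusion–exclusion:
Individual areas: |P| = 34.5, |Q| = 8, |R| = 38.5.
|P∩Q| = 0.
|P∩R| = 0.625.
|Q∩R| = 1.0286.
|P∩Q∩R| = 0.
|P ∪ Q ∪ R| = 81 − 1.6536 + 0 = 79.35.

79.35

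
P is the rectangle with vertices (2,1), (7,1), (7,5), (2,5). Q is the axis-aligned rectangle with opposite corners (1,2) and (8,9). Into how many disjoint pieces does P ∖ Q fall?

P ∖ Q is a single connected region.

1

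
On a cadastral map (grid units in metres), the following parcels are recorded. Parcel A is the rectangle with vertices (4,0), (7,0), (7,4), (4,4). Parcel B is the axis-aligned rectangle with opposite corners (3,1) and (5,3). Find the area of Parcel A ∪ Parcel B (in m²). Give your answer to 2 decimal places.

By inclusion–exclusion:
Individual areas: |Parcel A| = 12, |Parcel B| = 4.
|Parcel A∩Parcel B|: x∈[4,5], y∈[1,3] → 1·2 = 2.
|Parcel A ∪ Parcel B| = 16 − 2 = 14.00.

14.00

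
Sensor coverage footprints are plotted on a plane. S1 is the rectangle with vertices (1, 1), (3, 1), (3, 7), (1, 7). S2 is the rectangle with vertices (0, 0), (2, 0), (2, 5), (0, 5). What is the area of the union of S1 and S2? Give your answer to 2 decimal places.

By inclusion–exclusion:
Individual areas: |S1| = 12, |S2| = 10.
|S1∩S2|: x∈[1,2], y∈[1,5] → 1·4 = 4.
|S1 ∪ S2| = 22 − 4 = 18.00.

18.00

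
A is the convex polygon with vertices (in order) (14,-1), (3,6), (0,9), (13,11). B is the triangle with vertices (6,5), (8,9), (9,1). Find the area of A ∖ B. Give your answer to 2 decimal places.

|A| = 85, |A∩B| = 9.0929.
|A ∖ B| = |A| − |A∩B| = 85 − 9.0929 = 75.91.

75.91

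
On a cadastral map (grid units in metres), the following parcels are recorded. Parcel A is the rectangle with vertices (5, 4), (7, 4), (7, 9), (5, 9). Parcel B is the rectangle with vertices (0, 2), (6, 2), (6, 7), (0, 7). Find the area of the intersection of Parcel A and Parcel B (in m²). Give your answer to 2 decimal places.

|Parcel A∩Parcel B|: x∈[5,6], y∈[4,7] → 1·3 = 3.

3.00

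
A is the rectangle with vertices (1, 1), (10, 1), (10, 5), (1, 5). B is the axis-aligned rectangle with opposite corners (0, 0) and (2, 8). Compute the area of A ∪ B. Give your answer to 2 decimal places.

48.00

By inclusion–exclusion:
Individual areas: |A| = 36, |B| = 16.
|A∩B|: x∈[1,2], y∈[1,5] → 1·4 = 4.
|A ∪ B| = 52 − 4 = 48.00.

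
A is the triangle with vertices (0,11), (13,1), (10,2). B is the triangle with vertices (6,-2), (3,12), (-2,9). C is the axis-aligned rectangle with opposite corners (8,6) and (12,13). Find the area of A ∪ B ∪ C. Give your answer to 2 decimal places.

By inclusion–exclusion:
Individual areas: |A| = 8.5, |B| = 39.5, |C| = 28.
|A∩B| = 0.9818.
|A∩C| = 0.
|B∩C| = 0.
|A∩B∩C| = 0.
|A ∪ B ∪ C| = 76 − 0.9818 + 0 = 75.02.

75.02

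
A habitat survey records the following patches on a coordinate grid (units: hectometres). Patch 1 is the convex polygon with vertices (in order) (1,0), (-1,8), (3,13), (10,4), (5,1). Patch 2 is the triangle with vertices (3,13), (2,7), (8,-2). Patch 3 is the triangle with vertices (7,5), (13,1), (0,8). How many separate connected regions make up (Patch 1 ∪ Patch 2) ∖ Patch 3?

1

(Patch 1 ∪ Patch 2) ∖ Patch 3 is a single connected region.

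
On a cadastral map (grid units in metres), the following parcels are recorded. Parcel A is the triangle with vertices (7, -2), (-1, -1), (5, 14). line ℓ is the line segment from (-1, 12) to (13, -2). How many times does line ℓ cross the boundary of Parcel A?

The segment meets the boundary at (6.143,4.857), (2.714,8.286).

2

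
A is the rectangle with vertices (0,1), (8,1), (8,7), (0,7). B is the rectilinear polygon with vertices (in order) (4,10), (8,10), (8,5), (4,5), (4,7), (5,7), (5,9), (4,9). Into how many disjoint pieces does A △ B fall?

2

A △ B splits into 2 disjoint pieces (area 40, area 10).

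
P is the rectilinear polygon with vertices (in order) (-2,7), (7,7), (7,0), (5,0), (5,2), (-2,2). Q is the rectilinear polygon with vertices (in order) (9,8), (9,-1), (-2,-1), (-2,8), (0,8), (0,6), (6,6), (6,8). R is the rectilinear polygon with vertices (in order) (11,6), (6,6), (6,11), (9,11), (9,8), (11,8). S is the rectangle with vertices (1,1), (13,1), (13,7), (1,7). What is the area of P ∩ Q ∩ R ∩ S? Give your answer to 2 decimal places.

The intersection is the polygon with vertices (7,7), (7,6), (6,6), (6,7).
By the shoelace formula its area is 1.00.

1.00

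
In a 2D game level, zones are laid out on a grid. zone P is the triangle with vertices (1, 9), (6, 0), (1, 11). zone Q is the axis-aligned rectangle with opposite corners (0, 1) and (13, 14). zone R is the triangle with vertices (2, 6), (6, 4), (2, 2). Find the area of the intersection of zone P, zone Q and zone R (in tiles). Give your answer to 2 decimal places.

0.93

The intersection is the polygon with vertices (4.519,3.259), (4.261,3.13), (2.923,5.538), (3.647,5.176).
By the shoelace formula its area is 0.93.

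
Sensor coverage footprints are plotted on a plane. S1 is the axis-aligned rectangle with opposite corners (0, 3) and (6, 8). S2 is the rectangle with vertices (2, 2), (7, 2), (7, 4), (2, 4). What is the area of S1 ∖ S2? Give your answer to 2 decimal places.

|S1∩S2|: x∈[2,6], y∈[3,4] → 4·1 = 4.
|S1| = 30.
|S1 ∖ S2| = |S1| − |S1∩S2| = 30 − 4 = 26.00.

26.00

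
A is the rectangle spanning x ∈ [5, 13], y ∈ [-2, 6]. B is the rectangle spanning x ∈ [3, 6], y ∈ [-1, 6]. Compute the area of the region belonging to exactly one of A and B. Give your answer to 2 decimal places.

|A∩B|: x∈[5,6], y∈[-1,6] → 1·7 = 7.
|A △ B| = |A| + |B| − 2·|A∩B| = 64 + 21 − 14 = 71.00.

71.00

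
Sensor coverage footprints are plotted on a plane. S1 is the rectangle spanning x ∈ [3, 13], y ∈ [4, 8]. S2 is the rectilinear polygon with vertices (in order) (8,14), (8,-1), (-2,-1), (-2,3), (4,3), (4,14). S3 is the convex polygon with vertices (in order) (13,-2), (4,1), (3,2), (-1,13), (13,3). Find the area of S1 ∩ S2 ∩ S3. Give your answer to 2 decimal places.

The intersection is the polygon with vertices (8,4), (4,4), (4,8), (6,8), (8,6.571).
By the shoelace formula its area is 14.57.

14.57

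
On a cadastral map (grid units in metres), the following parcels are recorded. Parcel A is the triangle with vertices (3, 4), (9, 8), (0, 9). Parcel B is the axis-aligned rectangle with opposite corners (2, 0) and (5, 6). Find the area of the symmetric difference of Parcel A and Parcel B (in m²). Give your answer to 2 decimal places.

|Parcel A| = 21, |Parcel B| = 18, |Parcel A∩Parcel B| = 3.8333.
|Parcel A △ Parcel B| = |Parcel A| + |Parcel B| − 2·|Parcel A∩Parcel B| = 21 + 18 − 7.6667 = 31.33.

31.33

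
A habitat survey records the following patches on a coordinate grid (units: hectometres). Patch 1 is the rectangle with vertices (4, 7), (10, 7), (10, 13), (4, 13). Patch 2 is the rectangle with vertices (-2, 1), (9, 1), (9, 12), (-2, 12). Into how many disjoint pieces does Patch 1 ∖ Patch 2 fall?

Patch 1 ∖ Patch 2 is a single connected region.

1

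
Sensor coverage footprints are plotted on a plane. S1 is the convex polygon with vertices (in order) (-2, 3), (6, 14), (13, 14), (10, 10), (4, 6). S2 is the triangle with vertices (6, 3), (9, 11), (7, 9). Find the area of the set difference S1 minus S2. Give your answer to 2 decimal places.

|S1| = 55, |S1∩S2| = 2.066.
|S1 ∖ S2| = |S1| − |S1∩S2| = 55 − 2.066 = 52.93.

52.93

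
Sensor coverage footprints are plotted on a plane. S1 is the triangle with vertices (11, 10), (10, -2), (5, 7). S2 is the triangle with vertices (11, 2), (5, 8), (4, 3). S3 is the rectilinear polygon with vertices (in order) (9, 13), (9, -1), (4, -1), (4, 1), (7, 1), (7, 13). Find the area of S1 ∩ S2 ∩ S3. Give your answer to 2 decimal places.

4.94

The intersection is the polygon with vertices (7.5,2.5), (7,3.4), (7,6), (9,4), (9,2.286).
By the shoelace formula its area is 4.94.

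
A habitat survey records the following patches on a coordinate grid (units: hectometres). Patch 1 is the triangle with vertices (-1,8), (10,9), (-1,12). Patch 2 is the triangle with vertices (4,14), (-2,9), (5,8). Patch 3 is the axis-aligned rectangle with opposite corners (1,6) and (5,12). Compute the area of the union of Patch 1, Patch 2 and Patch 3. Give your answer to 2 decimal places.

By inclusion–exclusion:
Individual areas: |Patch 1| = 22, |Patch 2| = 20.5, |Patch 3| = 24.
|Patch 1∩Patch 2| = 13.2977.
|Patch 1∩Patch 3| = 10.1818.
|Patch 2∩Patch 3| = 13.3738.
|Patch 1∩Patch 2∩Patch 3| = 9.3938.
|Patch 1 ∪ Patch 2 ∪ Patch 3| = 66.5 − 36.8533 + 9.3938 = 39.04.

39.04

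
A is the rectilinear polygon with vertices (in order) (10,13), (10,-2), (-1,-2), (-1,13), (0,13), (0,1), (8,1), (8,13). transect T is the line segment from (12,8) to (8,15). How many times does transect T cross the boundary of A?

2

The segment meets the boundary at (9.143,13), (10,11.5).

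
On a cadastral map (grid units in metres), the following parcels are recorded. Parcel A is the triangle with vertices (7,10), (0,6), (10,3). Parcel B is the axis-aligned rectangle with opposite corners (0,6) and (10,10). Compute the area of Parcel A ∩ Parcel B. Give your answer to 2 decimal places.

17.43

The intersection is the polygon with vertices (7,10), (8.714,6), (0,6).
By the shoelace formula its area is 17.43.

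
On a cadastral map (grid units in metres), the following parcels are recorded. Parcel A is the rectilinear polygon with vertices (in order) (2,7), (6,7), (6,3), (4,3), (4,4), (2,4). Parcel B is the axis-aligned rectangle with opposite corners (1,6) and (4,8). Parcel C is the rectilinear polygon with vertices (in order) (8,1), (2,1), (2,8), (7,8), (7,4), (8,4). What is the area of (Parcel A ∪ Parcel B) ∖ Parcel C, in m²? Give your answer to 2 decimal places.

2.00

|Parcel A ∪ Parcel B| = 18.
|(Parcel A ∪ Parcel B) ∩ Parcel C| = 16.
|(Parcel A ∪ Parcel B) ∖ Parcel C| = 18 − 16 = 2.00.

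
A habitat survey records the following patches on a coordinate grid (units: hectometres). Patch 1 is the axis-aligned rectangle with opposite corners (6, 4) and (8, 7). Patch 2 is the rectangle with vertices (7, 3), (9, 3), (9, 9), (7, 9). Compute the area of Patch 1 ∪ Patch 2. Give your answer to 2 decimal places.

By inclusion–exclusion:
Individual areas: |Patch 1| = 6, |Patch 2| = 12.
|Patch 1∩Patch 2|: x∈[7,8], y∈[4,7] → 1·3 = 3.
|Patch 1 ∪ Patch 2| = 18 − 3 = 15.00.

15.00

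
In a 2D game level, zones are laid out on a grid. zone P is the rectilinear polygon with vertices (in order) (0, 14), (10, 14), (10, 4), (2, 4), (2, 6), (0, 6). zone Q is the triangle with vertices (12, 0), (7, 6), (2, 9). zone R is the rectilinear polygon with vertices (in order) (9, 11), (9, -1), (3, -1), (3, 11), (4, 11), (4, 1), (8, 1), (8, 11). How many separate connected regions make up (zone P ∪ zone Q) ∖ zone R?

2

(zone P ∪ zone Q) ∖ zone R splits into 2 disjoint pieces (area 82.0889, area 1.35).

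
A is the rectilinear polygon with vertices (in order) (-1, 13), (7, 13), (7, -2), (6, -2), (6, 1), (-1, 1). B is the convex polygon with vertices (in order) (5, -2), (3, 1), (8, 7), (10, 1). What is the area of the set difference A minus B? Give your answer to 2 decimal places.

|A| = 99, |A∩B| = 11.7.
|A ∖ B| = |A| − |A∩B| = 99 − 11.7 = 87.30.

87.30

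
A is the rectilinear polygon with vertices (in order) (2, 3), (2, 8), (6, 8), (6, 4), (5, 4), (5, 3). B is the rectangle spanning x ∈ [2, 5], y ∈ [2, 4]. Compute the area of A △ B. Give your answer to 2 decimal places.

19.00

|A| = 19, |B| = 6, |A∩B| = 3.
|A △ B| = |A| + |B| − 2·|A∩B| = 19 + 6 − 6 = 19.00.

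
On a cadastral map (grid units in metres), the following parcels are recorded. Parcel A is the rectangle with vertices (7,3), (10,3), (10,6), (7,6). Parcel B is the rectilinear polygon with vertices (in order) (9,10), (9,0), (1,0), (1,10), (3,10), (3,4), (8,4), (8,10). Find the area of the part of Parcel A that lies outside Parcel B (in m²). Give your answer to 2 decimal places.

|Parcel A| = 9, |Parcel A∩Parcel B| = 4.
|Parcel A ∖ Parcel B| = |Parcel A| − |Parcel A∩Parcel B| = 9 − 4 = 5.00.

5.00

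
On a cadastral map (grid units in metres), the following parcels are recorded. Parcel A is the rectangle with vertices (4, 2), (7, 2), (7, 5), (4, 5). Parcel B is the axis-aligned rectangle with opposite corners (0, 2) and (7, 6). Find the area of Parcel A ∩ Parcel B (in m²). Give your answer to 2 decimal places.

9.00

|Parcel A∩Parcel B|: x∈[4,7], y∈[2,5] → 3·3 = 9.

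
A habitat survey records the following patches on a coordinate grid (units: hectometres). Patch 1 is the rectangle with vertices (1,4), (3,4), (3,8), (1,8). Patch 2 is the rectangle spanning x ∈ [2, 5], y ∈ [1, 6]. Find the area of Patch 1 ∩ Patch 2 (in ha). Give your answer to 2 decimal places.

|Patch 1∩Patch 2|: x∈[2,3], y∈[4,6] → 1·2 = 2.

2.00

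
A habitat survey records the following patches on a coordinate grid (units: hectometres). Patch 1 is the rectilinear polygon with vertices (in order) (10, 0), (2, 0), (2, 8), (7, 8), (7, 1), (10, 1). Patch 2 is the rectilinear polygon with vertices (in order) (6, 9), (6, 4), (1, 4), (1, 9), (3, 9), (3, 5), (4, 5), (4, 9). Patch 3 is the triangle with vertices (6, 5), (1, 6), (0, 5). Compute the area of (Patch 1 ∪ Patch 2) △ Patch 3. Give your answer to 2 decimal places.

|Patch 1 ∪ Patch 2| = 51.
|(Patch 1 ∪ Patch 2) ∩ Patch 3| = 2.5.
|(Patch 1 ∪ Patch 2) △ Patch 3| = 51 + 3 − 5 = 49.00.

49.00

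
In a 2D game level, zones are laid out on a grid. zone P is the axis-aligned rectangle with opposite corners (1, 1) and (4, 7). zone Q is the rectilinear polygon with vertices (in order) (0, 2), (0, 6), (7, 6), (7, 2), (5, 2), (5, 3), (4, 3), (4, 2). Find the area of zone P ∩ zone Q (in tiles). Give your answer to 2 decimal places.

The intersection is the polygon with vertices (4,2), (1,2), (1,6), (4,6), (4,3).
By the shoelace formula its area is 12.00.

12.00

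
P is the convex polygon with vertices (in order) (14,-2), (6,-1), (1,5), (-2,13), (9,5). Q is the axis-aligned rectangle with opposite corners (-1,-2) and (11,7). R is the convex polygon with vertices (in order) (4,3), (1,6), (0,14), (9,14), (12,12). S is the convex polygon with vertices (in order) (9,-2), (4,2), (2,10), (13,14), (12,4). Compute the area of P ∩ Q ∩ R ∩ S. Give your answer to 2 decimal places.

The intersection is the polygon with vertices (7.043,6.423), (4,3), (3.667,3.333), (2.75,7), (6.25,7).
By the shoelace formula its area is 9.69.

9.69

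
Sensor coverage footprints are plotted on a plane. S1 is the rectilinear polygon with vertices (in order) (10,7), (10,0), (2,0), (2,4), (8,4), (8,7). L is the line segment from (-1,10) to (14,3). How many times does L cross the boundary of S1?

2

The segment meets the boundary at (10,4.867), (8,5.8).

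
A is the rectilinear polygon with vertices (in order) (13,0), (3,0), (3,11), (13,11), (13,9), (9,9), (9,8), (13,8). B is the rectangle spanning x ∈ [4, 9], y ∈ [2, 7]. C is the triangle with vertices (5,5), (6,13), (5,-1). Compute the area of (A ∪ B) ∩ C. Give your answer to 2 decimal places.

2.86

The region (A ∪ B) ∩ C is the polygon with vertices (5.857,11), (5.071,0), (5,0), (5,5), (5.75,11).
By the shoelace formula its area is 2.86.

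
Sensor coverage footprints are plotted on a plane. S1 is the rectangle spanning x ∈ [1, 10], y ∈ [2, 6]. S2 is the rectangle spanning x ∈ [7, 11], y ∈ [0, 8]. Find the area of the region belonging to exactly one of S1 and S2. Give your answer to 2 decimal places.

|S1∩S2|: x∈[7,10], y∈[2,6] → 3·4 = 12.
|S1 △ S2| = |S1| + |S2| − 2·|S1∩S2| = 36 + 32 − 24 = 44.00.

44.00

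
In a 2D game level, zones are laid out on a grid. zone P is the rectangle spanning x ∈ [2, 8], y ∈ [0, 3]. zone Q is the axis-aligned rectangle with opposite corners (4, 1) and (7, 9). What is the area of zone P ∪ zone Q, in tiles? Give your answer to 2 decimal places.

By inclusion–exclusion:
Individual areas: |zone P| = 18, |zone Q| = 24.
|zone P∩zone Q|: x∈[4,7], y∈[1,3] → 3·2 = 6.
|zone P ∪ zone Q| = 42 − 6 = 36.00.

36.00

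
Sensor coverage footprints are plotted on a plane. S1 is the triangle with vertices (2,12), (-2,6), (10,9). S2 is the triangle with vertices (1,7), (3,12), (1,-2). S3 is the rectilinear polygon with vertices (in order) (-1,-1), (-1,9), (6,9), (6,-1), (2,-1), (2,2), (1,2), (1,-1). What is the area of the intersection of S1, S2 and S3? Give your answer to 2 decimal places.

The intersection is the polygon with vertices (1,7), (1.8,9), (2.571,9), (2.296,7.074), (1,6.75).
By the shoelace formula its area is 2.17.

2.17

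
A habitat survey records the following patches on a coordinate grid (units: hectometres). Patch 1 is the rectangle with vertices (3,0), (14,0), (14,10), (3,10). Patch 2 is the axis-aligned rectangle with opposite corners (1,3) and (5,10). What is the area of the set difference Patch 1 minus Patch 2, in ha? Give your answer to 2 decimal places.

|Patch 1∩Patch 2|: x∈[3,5], y∈[3,10] → 2·7 = 14.
|Patch 1| = 110.
|Patch 1 ∖ Patch 2| = |Patch 1| − |Patch 1∩Patch 2| = 110 − 14 = 96.00.

96.00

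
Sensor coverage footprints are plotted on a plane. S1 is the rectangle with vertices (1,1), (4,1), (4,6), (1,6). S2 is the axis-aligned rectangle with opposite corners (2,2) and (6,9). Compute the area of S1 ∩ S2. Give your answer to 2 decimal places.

8.00

|S1∩S2|: x∈[2,4], y∈[2,6] → 2·4 = 8.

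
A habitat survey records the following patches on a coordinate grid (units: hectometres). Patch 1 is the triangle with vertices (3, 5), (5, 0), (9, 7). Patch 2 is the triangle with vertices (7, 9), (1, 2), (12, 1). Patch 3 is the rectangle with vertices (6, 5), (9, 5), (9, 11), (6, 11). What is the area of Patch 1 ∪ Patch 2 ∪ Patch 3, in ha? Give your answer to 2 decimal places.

52.77

By inclusion–exclusion:
Individual areas: |Patch 1| = 17, |Patch 2| = 41.5, |Patch 3| = 18.
|Patch 1∩Patch 2| = 15.3534.
|Patch 1∩Patch 3| = 3.3571.
|Patch 2∩Patch 3| = 8.2167.
|Patch 1∩Patch 2∩Patch 3| = 3.1997.
|Patch 1 ∪ Patch 2 ∪ Patch 3| = 76.5 − 26.9272 + 3.1997 = 52.77.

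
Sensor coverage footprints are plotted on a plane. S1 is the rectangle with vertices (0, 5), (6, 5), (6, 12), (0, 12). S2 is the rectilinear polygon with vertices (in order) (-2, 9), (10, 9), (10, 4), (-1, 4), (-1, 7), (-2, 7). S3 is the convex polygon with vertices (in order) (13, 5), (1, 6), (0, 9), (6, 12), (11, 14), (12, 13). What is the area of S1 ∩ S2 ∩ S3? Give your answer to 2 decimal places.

The intersection is the polygon with vertices (6,9), (6,5.583), (1,6), (0,9).
By the shoelace formula its area is 17.54.

17.54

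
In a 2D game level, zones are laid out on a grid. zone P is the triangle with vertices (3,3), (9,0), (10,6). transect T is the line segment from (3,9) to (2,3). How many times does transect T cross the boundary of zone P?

0

The segment lies entirely outside zone P and never meets its boundary.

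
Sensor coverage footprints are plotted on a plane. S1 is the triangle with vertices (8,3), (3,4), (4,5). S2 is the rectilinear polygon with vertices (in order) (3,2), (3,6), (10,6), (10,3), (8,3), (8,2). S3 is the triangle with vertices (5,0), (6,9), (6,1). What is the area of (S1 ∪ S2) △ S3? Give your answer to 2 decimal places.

25.56

|S1 ∪ S2| = 26.
|(S1 ∪ S2) ∩ S3| = 2.2222.
|(S1 ∪ S2) △ S3| = 26 + 4 − 4.4444 = 25.56.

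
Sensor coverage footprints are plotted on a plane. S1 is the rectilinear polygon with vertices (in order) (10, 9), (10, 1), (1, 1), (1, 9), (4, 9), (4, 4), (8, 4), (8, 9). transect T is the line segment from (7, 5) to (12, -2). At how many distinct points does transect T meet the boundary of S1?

2

The segment meets the boundary at (9.857,1), (7.714,4).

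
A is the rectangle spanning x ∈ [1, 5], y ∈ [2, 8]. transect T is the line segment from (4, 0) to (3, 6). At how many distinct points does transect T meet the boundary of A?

1

The segment meets the boundary at (3.667,2).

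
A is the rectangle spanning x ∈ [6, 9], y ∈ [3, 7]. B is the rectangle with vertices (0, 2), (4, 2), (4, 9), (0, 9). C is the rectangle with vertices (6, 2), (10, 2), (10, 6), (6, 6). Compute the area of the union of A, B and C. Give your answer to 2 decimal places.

47.00

By inclusion–exclusion:
Individual areas: |A| = 12, |B| = 28, |C| = 16.
|A∩B| = 0 (no overlap).
|A∩C|: x∈[6,9], y∈[3,6] → 3·3 = 9.
|B∩C| = 0 (no overlap).
|A∩B∩C| = 0.
|A ∪ B ∪ C| = 56 − 9 + 0 = 47.00.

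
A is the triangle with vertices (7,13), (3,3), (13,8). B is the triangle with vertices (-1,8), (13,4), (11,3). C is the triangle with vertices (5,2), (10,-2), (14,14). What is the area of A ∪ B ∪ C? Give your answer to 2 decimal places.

By inclusion–exclusion:
Individual areas: |A| = 40, |B| = 11, |C| = 48.
|A∩B| = 2.6414.
|A∩C| = 7.8834.
|B∩C| = 5.5277.
|A∩B∩C| = 0.0524.
|A ∪ B ∪ C| = 99 − 16.0525 + 0.0524 = 83.00.

83.00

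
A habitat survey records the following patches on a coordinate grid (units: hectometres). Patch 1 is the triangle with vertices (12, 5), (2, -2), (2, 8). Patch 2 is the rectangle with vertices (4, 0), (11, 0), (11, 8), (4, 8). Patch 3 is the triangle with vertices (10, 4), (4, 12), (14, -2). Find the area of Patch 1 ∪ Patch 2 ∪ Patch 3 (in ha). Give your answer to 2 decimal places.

75.49

By inclusion–exclusion:
Individual areas: |Patch 1| = 50, |Patch 2| = 56, |Patch 3| = 2.
|Patch 1∩Patch 2| = 31.2429.
|Patch 1∩Patch 3| = 0.6158.
|Patch 2∩Patch 3| = 1.2643.
|Patch 1∩Patch 2∩Patch 3| = 0.6158.
|Patch 1 ∪ Patch 2 ∪ Patch 3| = 108 − 33.123 + 0.6158 = 75.49.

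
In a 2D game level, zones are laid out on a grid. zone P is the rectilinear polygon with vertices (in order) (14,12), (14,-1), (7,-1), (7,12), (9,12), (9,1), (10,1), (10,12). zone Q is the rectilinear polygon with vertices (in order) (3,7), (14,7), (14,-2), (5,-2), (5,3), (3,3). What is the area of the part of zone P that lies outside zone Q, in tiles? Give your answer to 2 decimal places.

|zone P| = 80, |zone P∩zone Q| = 50.
|zone P ∖ zone Q| = |zone P| − |zone P∩zone Q| = 80 − 50 = 30.00.

30.00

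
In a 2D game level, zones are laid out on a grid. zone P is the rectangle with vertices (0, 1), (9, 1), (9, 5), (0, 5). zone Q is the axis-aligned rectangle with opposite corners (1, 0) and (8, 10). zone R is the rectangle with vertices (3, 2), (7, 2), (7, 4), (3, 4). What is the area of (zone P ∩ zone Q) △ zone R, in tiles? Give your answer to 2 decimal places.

20.00

|zone P ∩ zone Q| = 28.
|(zone P ∩ zone Q) ∩ zone R| = 8.
|(zone P ∩ zone Q) △ zone R| = 28 + 8 − 16 = 20.00.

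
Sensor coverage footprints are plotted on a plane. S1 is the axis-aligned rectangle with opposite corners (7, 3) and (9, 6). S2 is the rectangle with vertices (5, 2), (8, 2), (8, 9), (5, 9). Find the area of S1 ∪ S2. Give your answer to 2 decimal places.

24.00

By inclusion–exclusion:
Individual areas: |S1| = 6, |S2| = 21.
|S1∩S2|: x∈[7,8], y∈[3,6] → 1·3 = 3.
|S1 ∪ S2| = 27 − 3 = 24.00.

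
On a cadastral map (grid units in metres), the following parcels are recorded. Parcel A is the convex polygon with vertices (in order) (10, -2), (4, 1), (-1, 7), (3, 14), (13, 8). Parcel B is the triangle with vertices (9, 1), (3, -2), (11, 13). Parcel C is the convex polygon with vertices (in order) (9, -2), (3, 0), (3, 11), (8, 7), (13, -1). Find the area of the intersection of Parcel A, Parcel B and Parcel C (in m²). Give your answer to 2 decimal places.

The intersection is the polygon with vertices (7.86,7.112), (8,7), (9.579,4.474), (9,1), (6.5,-0.25), (4.474,0.763).
By the shoelace formula its area is 20.34.

20.34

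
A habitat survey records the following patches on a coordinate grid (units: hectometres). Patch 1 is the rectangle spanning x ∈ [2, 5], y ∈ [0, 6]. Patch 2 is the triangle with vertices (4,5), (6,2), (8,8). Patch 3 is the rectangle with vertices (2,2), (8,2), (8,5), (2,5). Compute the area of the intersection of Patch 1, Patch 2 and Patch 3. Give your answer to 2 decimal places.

0.75

The intersection is the polygon with vertices (4,5), (5,5), (5,3.5).
By the shoelace formula its area is 0.75.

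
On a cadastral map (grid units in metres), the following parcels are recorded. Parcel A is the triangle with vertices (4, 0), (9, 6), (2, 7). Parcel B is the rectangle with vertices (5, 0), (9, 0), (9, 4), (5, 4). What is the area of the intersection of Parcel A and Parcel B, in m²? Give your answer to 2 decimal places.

The intersection is the polygon with vertices (5,1.2), (5,4), (7.333,4).
By the shoelace formula its area is 3.27.

3.27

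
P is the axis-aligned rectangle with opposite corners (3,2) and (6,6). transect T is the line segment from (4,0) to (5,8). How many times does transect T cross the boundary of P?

The segment meets the boundary at (4.75,6), (4.25,2).

2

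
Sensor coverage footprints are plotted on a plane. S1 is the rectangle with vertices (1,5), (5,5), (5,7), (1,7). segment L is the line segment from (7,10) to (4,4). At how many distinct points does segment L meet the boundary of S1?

2

The segment meets the boundary at (4.5,5), (5,6).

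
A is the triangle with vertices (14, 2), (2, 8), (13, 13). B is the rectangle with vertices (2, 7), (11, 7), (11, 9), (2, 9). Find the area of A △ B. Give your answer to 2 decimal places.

49.20

|A| = 63, |B| = 18, |A∩B| = 15.9.
|A △ B| = |A| + |B| − 2·|A∩B| = 63 + 18 − 31.8 = 49.20.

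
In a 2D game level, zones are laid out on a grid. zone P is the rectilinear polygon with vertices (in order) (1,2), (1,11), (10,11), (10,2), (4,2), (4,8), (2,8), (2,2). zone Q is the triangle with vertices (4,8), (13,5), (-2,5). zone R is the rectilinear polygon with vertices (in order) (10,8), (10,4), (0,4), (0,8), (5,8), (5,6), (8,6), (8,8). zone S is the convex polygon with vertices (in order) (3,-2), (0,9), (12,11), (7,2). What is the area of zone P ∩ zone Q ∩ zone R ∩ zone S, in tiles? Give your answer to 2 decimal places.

9.09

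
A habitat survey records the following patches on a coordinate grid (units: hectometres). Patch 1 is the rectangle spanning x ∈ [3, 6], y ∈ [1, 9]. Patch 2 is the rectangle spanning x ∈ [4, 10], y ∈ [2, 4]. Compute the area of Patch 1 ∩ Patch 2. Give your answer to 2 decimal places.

|Patch 1∩Patch 2|: x∈[4,6], y∈[2,4] → 2·2 = 4.

4.00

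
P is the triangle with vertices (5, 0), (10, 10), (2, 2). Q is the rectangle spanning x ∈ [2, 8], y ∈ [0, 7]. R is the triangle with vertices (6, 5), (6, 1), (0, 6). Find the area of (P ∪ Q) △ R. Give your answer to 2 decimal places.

35.17

|P ∪ Q| = 44.5.
|(P ∪ Q) ∩ R| = 10.6667.
|(P ∪ Q) △ R| = 44.5 + 12 − 21.3333 = 35.17.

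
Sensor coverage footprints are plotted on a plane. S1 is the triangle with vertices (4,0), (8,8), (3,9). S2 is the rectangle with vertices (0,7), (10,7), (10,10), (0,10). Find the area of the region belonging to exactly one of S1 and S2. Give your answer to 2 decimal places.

37.94

|S1| = 22, |S2| = 30, |S1∩S2| = 7.0278.
|S1 △ S2| = |S1| + |S2| − 2·|S1∩S2| = 22 + 30 − 14.0556 = 37.94.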